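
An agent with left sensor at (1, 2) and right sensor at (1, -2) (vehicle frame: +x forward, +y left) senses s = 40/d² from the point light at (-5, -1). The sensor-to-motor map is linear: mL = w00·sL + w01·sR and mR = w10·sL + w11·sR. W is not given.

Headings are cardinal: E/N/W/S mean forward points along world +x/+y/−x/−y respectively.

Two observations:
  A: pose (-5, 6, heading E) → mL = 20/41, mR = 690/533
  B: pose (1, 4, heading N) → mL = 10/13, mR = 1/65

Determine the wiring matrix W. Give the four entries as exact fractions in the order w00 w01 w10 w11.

1 0 -1/2 1

obs A: pose=(-5,6,E) → sL=20/41, sR=20/13, mL=20/41, mR=690/533
obs B: pose=(1,4,N) → sL=10/13, sR=2/5, mL=10/13, mR=1/65
sensor matrix S = [[20/41, 20/13], [10/13, 2/5]]; det S = -6848/6929
solve [mL_A; mL_B] = S·[w00; w01] and [mR_A; mR_B] = S·[w10; w11]:
  w00 = 1, w01 = 0, w10 = -1/2, w11 = 1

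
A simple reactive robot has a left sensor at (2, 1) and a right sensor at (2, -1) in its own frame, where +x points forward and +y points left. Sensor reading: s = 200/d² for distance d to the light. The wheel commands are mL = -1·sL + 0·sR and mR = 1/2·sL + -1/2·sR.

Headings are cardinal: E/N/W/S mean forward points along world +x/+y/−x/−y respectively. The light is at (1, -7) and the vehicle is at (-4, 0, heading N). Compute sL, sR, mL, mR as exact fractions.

200/117 200/97 -200/117 -2000/11349

left sensor world pos  = (-5, 2); dL² = 117
right sensor world pos = (-3, 2); dR² = 97
sL = 200/117 = 200/117
sR = 200/97 = 200/97
mL = -1·sL + 0·sR = -200/117
mR = 1/2·sL + -1/2·sR = -2000/11349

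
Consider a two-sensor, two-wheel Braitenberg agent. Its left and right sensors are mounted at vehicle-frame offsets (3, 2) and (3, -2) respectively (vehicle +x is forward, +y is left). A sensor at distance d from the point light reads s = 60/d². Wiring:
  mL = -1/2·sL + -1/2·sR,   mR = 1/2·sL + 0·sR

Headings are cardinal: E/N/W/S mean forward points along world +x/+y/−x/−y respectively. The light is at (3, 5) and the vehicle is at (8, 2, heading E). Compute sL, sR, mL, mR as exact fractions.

left sensor world pos  = (11, 4); dL² = 65
right sensor world pos = (11, 0); dR² = 89
sL = 60/65 = 12/13
sR = 60/89 = 60/89
mL = -1/2·sL + -1/2·sR = -924/1157
mR = 1/2·sL + 0·sR = 6/13

12/13 60/89 -924/1157 6/13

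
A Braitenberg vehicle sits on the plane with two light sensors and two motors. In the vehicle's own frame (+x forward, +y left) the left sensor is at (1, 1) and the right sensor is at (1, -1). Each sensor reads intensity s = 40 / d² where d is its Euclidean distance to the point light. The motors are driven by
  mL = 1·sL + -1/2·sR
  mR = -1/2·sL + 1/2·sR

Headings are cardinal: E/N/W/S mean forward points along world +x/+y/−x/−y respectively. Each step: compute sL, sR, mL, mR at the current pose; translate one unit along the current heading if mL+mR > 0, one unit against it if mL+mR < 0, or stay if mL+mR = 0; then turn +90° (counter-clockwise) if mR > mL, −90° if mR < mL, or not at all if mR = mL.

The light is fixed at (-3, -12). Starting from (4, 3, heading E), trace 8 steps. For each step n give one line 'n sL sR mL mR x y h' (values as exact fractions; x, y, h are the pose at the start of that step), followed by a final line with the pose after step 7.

0 1/8 2/13 5/104 3/208 4 3 E
1 40/277 8/49 852/13573 128/13573 5 3 S
2 20/109 20/137 1650/14933 -280/14933 5 2 W
3 40/261 40/289 6340/75429 -560/75429 4 2 N
4 1/8 2/13 5/104 3/208 4 3 E
5 40/277 8/49 852/13573 128/13573 5 3 S
6 20/109 20/137 1650/14933 -280/14933 5 2 W
7 40/261 40/289 6340/75429 -560/75429 4 2 N
final 4 3 E

n=0: pose=(4,3,E); sL=1/8, sR=2/13; mL=5/104, mR=3/208; mL+mR=1/16 → advance +1; mR−mL=-7/208 → turn -1·90°
n=1: pose=(5,3,S); sL=40/277, sR=8/49; mL=852/13573, mR=128/13573; mL+mR=20/277 → advance +1; mR−mL=-724/13573 → turn -1·90°
n=2: pose=(5,2,W); sL=20/109, sR=20/137; mL=1650/14933, mR=-280/14933; mL+mR=10/109 → advance +1; mR−mL=-1930/14933 → turn -1·90°
n=3: pose=(4,2,N); sL=40/261, sR=40/289; mL=6340/75429, mR=-560/75429; mL+mR=20/261 → advance +1; mR−mL=-2300/25143 → turn -1·90°
n=4: pose=(4,3,E); sL=1/8, sR=2/13; mL=5/104, mR=3/208; mL+mR=1/16 → advance +1; mR−mL=-7/208 → turn -1·90°
n=5: pose=(5,3,S); sL=40/277, sR=8/49; mL=852/13573, mR=128/13573; mL+mR=20/277 → advance +1; mR−mL=-724/13573 → turn -1·90°
n=6: pose=(5,2,W); sL=20/109, sR=20/137; mL=1650/14933, mR=-280/14933; mL+mR=10/109 → advance +1; mR−mL=-1930/14933 → turn -1·90°
n=7: pose=(4,2,N); sL=40/261, sR=40/289; mL=6340/75429, mR=-560/75429; mL+mR=20/261 → advance +1; mR−mL=-2300/25143 → turn -1·90°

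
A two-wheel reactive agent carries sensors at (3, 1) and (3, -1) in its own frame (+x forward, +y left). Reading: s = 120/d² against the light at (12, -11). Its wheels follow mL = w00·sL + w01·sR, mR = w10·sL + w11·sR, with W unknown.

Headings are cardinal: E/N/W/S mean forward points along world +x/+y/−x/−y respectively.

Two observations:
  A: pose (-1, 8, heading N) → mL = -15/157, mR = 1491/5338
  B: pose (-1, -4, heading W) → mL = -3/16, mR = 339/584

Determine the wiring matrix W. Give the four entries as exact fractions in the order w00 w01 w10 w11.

0 -1/2 1/2 1

obs A: pose=(-1,8,N) → sL=3/17, sR=30/157, mL=-15/157, mR=1491/5338
obs B: pose=(-1,-4,W) → sL=30/73, sR=3/8, mL=-3/16, mR=339/584
sensor matrix S = [[3/17, 30/157], [30/73, 3/8]]; det S = -19251/1558696
solve [mL_A; mL_B] = S·[w00; w01] and [mR_A; mR_B] = S·[w10; w11]:
  w00 = 0, w01 = -1/2, w10 = 1/2, w11 = 1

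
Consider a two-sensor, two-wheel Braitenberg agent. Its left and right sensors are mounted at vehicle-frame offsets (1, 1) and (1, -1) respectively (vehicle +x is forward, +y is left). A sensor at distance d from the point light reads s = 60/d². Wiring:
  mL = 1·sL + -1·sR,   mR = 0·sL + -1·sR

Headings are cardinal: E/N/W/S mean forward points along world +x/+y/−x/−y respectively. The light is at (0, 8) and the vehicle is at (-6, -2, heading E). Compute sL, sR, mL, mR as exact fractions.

30/53 30/73 600/3869 -30/73

left sensor world pos  = (-5, -1); dL² = 106
right sensor world pos = (-5, -3); dR² = 146
sL = 60/106 = 30/53
sR = 60/146 = 30/73
mL = 1·sL + -1·sR = 600/3869
mR = 0·sL + -1·sR = -30/73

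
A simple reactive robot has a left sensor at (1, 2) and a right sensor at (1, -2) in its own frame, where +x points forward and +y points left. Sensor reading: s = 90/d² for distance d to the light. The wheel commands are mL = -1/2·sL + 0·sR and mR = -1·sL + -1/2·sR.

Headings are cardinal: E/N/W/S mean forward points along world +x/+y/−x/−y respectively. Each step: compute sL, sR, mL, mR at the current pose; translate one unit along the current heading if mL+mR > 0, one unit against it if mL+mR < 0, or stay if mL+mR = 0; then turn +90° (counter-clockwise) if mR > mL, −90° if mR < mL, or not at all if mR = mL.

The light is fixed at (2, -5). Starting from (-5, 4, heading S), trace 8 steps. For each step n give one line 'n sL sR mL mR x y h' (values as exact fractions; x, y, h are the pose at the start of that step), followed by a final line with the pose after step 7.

n=0: pose=(-5,4,S); sL=90/89, sR=18/29; mL=-45/89, mR=-3411/2581; mL+mR=-4716/2581 → advance -1; mR−mL=-2106/2581 → turn -1·90°
n=1: pose=(-5,5,W); sL=45/64, sR=45/104; mL=-45/128, mR=-765/832; mL+mR=-2115/1664 → advance -1; mR−mL=-945/1664 → turn -1·90°
n=2: pose=(-4,5,N); sL=18/37, sR=90/137; mL=-9/37, mR=-4131/5069; mL+mR=-5364/5069 → advance -1; mR−mL=-2898/5069 → turn -1·90°
n=3: pose=(-4,4,E); sL=45/73, sR=45/37; mL=-45/146, mR=-6615/5402; mL+mR=-4140/2701 → advance -1; mR−mL=-2475/2701 → turn -1·90°
n=4: pose=(-5,4,S); sL=90/89, sR=18/29; mL=-45/89, mR=-3411/2581; mL+mR=-4716/2581 → advance -1; mR−mL=-2106/2581 → turn -1·90°
n=5: pose=(-5,5,W); sL=45/64, sR=45/104; mL=-45/128, mR=-765/832; mL+mR=-2115/1664 → advance -1; mR−mL=-945/1664 → turn -1·90°
n=6: pose=(-4,5,N); sL=18/37, sR=90/137; mL=-9/37, mR=-4131/5069; mL+mR=-5364/5069 → advance -1; mR−mL=-2898/5069 → turn -1·90°
n=7: pose=(-4,4,E); sL=45/73, sR=45/37; mL=-45/146, mR=-6615/5402; mL+mR=-4140/2701 → advance -1; mR−mL=-2475/2701 → turn -1·90°

0 90/89 18/29 -45/89 -3411/2581 -5 4 S
1 45/64 45/104 -45/128 -765/832 -5 5 W
2 18/37 90/137 -9/37 -4131/5069 -4 5 N
3 45/73 45/37 -45/146 -6615/5402 -4 4 E
4 90/89 18/29 -45/89 -3411/2581 -5 4 S
5 45/64 45/104 -45/128 -765/832 -5 5 W
6 18/37 90/137 -9/37 -4131/5069 -4 5 N
7 45/73 45/37 -45/146 -6615/5402 -4 4 E
final -5 4 S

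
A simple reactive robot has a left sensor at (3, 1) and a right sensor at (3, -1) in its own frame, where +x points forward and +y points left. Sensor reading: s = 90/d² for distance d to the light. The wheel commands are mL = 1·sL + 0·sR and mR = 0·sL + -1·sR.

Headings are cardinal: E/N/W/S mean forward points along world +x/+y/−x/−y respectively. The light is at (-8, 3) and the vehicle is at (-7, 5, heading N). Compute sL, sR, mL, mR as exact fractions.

18/5 90/29 18/5 -90/29

left sensor world pos  = (-8, 8); dL² = 25
right sensor world pos = (-6, 8); dR² = 29
sL = 90/25 = 18/5
sR = 90/29 = 90/29
mL = 1·sL + 0·sR = 18/5
mR = 0·sL + -1·sR = -90/29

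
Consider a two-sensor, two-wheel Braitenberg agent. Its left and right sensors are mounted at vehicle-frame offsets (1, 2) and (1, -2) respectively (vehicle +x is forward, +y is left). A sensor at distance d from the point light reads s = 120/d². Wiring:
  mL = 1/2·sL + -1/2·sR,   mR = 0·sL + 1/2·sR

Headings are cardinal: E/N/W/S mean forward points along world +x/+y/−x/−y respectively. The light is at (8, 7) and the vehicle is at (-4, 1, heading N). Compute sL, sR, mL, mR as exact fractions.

left sensor world pos  = (-6, 2); dL² = 221
right sensor world pos = (-2, 2); dR² = 125
sL = 120/221 = 120/221
sR = 120/125 = 24/25
mL = 1/2·sL + -1/2·sR = -1152/5525
mR = 0·sL + 1/2·sR = 12/25

120/221 24/25 -1152/5525 12/25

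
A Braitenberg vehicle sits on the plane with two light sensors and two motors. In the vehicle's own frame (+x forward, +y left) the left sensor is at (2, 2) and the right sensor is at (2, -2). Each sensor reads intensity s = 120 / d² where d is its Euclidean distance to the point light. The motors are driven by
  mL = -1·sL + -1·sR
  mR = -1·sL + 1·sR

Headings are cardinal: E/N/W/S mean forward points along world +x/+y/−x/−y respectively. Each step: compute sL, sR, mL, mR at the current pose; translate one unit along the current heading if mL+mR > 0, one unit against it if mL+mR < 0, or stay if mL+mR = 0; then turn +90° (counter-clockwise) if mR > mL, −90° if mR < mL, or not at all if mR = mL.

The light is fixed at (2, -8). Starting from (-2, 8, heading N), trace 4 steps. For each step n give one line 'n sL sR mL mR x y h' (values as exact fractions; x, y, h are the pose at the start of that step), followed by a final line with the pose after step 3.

n=0: pose=(-2,8,N); sL=1/3, sR=15/41; mL=-86/123, mR=4/123; mL+mR=-2/3 → advance -1; mR−mL=30/41 → turn +1·90°
n=1: pose=(-2,7,W); sL=24/41, sR=24/65; mL=-2544/2665, mR=-576/2665; mL+mR=-48/41 → advance -1; mR−mL=48/65 → turn +1·90°
n=2: pose=(-1,7,S); sL=12/17, sR=60/97; mL=-2184/1649, mR=-144/1649; mL+mR=-24/17 → advance -1; mR−mL=120/97 → turn +1·90°
n=3: pose=(-1,8,E); sL=24/65, sR=120/197; mL=-12528/12805, mR=3072/12805; mL+mR=-48/65 → advance -1; mR−mL=240/197 → turn +1·90°

0 1/3 15/41 -86/123 4/123 -2 8 N
1 24/41 24/65 -2544/2665 -576/2665 -2 7 W
2 12/17 60/97 -2184/1649 -144/1649 -1 7 S
3 24/65 120/197 -12528/12805 3072/12805 -1 8 E
final -2 8 N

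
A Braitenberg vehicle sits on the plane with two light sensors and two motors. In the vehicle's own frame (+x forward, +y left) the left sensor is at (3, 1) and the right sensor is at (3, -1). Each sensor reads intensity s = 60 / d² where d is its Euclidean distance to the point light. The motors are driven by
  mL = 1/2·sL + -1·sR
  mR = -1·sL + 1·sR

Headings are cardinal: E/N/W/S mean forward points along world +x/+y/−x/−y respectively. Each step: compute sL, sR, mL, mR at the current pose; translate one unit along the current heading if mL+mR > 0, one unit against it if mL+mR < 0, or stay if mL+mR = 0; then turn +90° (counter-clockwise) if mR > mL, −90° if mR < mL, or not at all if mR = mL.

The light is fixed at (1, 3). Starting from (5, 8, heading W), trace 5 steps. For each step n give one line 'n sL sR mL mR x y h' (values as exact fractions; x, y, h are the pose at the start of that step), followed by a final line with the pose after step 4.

n=0: pose=(5,8,W); sL=60/17, sR=60/37; mL=90/629, mR=-1200/629; mL+mR=-30/17 → advance -1; mR−mL=-1290/629 → turn -1·90°
n=1: pose=(6,8,N); sL=3/4, sR=3/5; mL=-9/40, mR=-3/20; mL+mR=-3/8 → advance -1; mR−mL=3/40 → turn +1·90°
n=2: pose=(6,7,W); sL=60/13, sR=60/29; mL=90/377, mR=-960/377; mL+mR=-30/13 → advance -1; mR−mL=-1050/377 → turn -1·90°
n=3: pose=(7,7,N); sL=30/37, sR=30/49; mL=-375/1813, mR=-360/1813; mL+mR=-15/37 → advance -1; mR−mL=15/1813 → turn +1·90°
n=4: pose=(7,6,W); sL=60/13, sR=12/5; mL=-6/65, mR=-144/65; mL+mR=-30/13 → advance -1; mR−mL=-138/65 → turn -1·90°

0 60/17 60/37 90/629 -1200/629 5 8 W
1 3/4 3/5 -9/40 -3/20 6 8 N
2 60/13 60/29 90/377 -960/377 6 7 W
3 30/37 30/49 -375/1813 -360/1813 7 7 N
4 60/13 12/5 -6/65 -144/65 7 6 W
final 8 6 N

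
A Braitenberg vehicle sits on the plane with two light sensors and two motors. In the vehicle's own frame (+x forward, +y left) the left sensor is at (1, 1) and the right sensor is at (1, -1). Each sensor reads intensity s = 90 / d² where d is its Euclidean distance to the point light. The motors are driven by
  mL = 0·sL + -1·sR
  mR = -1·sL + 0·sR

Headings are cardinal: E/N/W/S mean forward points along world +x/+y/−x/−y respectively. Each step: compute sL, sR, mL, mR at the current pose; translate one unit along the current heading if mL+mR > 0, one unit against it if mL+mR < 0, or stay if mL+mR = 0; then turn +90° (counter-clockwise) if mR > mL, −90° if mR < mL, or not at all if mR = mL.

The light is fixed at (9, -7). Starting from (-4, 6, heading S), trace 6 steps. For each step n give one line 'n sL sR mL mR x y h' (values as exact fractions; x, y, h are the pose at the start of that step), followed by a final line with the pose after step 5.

0 5/16 9/34 -9/34 -5/16 -4 6 S
1 18/73 90/421 -90/421 -18/73 -4 7 W
2 45/197 45/173 -45/173 -45/197 -3 7 N
3 90/313 18/73 -18/73 -90/313 -3 6 W
4 9/34 45/148 -45/148 -9/34 -2 6 N
5 18/53 90/313 -90/313 -18/53 -2 5 W
final -1 5 N

n=0: pose=(-4,6,S); sL=5/16, sR=9/34; mL=-9/34, mR=-5/16; mL+mR=-157/272 → advance -1; mR−mL=-13/272 → turn -1·90°
n=1: pose=(-4,7,W); sL=18/73, sR=90/421; mL=-90/421, mR=-18/73; mL+mR=-14148/30733 → advance -1; mR−mL=-1008/30733 → turn -1·90°
n=2: pose=(-3,7,N); sL=45/197, sR=45/173; mL=-45/173, mR=-45/197; mL+mR=-16650/34081 → advance -1; mR−mL=1080/34081 → turn +1·90°
n=3: pose=(-3,6,W); sL=90/313, sR=18/73; mL=-18/73, mR=-90/313; mL+mR=-12204/22849 → advance -1; mR−mL=-936/22849 → turn -1·90°
n=4: pose=(-2,6,N); sL=9/34, sR=45/148; mL=-45/148, mR=-9/34; mL+mR=-1431/2516 → advance -1; mR−mL=99/2516 → turn +1·90°
n=5: pose=(-2,5,W); sL=18/53, sR=90/313; mL=-90/313, mR=-18/53; mL+mR=-10404/16589 → advance -1; mR−mL=-864/16589 → turn -1·90°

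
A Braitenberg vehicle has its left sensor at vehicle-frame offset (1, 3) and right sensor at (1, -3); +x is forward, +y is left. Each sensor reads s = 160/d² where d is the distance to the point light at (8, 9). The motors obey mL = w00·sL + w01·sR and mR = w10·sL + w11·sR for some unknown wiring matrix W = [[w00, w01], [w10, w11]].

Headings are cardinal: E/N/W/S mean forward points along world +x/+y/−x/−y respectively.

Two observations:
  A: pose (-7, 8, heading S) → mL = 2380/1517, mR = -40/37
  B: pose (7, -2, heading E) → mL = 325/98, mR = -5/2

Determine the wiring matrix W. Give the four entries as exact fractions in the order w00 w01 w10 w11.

1 1 -1 0

obs A: pose=(-7,8,S) → sL=40/37, sR=20/41, mL=2380/1517, mR=-40/37
obs B: pose=(7,-2,E) → sL=5/2, sR=40/49, mL=325/98, mR=-5/2
sensor matrix S = [[40/37, 20/41], [5/2, 40/49]]; det S = -25050/74333
solve [mL_A; mL_B] = S·[w00; w01] and [mR_A; mR_B] = S·[w10; w11]:
  w00 = 1, w01 = 1, w10 = -1, w11 = 0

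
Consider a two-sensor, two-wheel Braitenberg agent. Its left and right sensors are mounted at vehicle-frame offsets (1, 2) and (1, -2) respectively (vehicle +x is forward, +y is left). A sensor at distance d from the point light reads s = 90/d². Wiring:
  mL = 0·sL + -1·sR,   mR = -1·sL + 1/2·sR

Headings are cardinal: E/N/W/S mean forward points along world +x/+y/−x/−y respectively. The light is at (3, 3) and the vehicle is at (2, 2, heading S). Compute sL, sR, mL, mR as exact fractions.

left sensor world pos  = (4, 1); dL² = 5
right sensor world pos = (0, 1); dR² = 13
sL = 90/5 = 18
sR = 90/13 = 90/13
mL = 0·sL + -1·sR = -90/13
mR = -1·sL + 1/2·sR = -189/13

18 90/13 -90/13 -189/13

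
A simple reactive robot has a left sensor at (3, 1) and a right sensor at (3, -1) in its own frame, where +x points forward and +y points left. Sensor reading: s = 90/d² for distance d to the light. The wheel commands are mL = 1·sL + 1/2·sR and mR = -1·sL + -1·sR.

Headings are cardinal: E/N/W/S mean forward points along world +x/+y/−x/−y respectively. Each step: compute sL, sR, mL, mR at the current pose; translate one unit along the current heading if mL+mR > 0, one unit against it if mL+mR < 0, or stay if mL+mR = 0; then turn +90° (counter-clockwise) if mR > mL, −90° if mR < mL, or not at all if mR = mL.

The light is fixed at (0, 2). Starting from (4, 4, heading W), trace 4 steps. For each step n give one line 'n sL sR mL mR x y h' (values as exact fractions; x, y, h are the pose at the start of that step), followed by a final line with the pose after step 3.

0 45 9 99/2 -54 4 4 W
1 90/41 90/61 7335/2501 -9180/2501 5 4 N
2 45/34 45/32 2205/1088 -1485/544 5 3 E
3 90/29 90/13 2475/377 -3780/377 4 3 S
final 4 4 W

n=0: pose=(4,4,W); sL=45, sR=9; mL=99/2, mR=-54; mL+mR=-9/2 → advance -1; mR−mL=-207/2 → turn -1·90°
n=1: pose=(5,4,N); sL=90/41, sR=90/61; mL=7335/2501, mR=-9180/2501; mL+mR=-45/61 → advance -1; mR−mL=-16515/2501 → turn -1·90°
n=2: pose=(5,3,E); sL=45/34, sR=45/32; mL=2205/1088, mR=-1485/544; mL+mR=-45/64 → advance -1; mR−mL=-5175/1088 → turn -1·90°
n=3: pose=(4,3,S); sL=90/29, sR=90/13; mL=2475/377, mR=-3780/377; mL+mR=-45/13 → advance -1; mR−mL=-6255/377 → turn -1·90°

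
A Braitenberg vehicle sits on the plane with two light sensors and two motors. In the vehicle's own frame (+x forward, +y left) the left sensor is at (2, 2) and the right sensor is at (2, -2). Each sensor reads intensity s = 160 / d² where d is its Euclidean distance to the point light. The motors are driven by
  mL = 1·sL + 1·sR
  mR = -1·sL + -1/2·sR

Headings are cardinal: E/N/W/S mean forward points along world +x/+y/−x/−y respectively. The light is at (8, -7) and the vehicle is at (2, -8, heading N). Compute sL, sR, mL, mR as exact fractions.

left sensor world pos  = (0, -6); dL² = 65
right sensor world pos = (4, -6); dR² = 17
sL = 160/65 = 32/13
sR = 160/17 = 160/17
mL = 1·sL + 1·sR = 2624/221
mR = -1·sL + -1/2·sR = -1584/221

32/13 160/17 2624/221 -1584/221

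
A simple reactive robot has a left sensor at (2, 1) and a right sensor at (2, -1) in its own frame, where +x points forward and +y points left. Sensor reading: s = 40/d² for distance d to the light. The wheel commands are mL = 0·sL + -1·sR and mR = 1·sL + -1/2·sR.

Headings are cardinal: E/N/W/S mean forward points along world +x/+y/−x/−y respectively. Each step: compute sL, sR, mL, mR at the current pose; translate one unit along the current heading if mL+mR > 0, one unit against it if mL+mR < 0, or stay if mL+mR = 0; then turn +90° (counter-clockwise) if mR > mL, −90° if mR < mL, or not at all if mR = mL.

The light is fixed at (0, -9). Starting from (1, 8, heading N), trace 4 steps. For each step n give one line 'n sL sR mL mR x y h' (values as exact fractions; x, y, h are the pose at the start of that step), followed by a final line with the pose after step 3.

n=0: pose=(1,8,N); sL=40/361, sR=8/73; mL=-8/73, mR=1476/26353; mL+mR=-1412/26353 → advance -1; mR−mL=4364/26353 → turn +1·90°
n=1: pose=(1,7,W); sL=20/113, sR=4/29; mL=-4/29, mR=354/3277; mL+mR=-98/3277 → advance -1; mR−mL=806/3277 → turn +1·90°
n=2: pose=(2,7,S); sL=8/41, sR=40/197; mL=-40/197, mR=756/8077; mL+mR=-884/8077 → advance -1; mR−mL=2396/8077 → turn +1·90°
n=3: pose=(2,8,E); sL=2/17, sR=5/34; mL=-5/34, mR=3/68; mL+mR=-7/68 → advance -1; mR−mL=13/68 → turn +1·90°

0 40/361 8/73 -8/73 1476/26353 1 8 N
1 20/113 4/29 -4/29 354/3277 1 7 W
2 8/41 40/197 -40/197 756/8077 2 7 S
3 2/17 5/34 -5/34 3/68 2 8 E
final 1 8 N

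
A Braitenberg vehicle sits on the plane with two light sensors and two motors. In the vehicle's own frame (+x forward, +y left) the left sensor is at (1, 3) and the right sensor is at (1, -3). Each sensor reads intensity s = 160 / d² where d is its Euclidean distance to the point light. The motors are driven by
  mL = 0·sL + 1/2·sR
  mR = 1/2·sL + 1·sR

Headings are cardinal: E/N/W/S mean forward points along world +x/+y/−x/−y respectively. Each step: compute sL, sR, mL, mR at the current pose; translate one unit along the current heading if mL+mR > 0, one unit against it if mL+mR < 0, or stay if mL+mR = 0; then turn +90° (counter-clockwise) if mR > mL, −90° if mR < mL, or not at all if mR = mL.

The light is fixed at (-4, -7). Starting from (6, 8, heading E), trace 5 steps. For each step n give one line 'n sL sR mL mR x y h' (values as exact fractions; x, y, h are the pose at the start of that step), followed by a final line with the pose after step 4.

n=0: pose=(6,8,E); sL=32/89, sR=32/53; mL=16/53, mR=3696/4717; mL+mR=5120/4717 → advance +1; mR−mL=2272/4717 → turn +1·90°
n=1: pose=(7,8,N); sL=1/2, sR=40/113; mL=20/113, mR=273/452; mL+mR=353/452 → advance +1; mR−mL=193/452 → turn +1·90°
n=2: pose=(7,9,W); sL=160/269, sR=160/461; mL=80/461, mR=79920/124009; mL+mR=101440/124009 → advance +1; mR−mL=58400/124009 → turn +1·90°
n=3: pose=(6,9,S); sL=80/197, sR=80/137; mL=40/137, mR=21240/26989; mL+mR=29120/26989 → advance +1; mR−mL=13360/26989 → turn +1·90°
n=4: pose=(6,8,E); sL=32/89, sR=32/53; mL=16/53, mR=3696/4717; mL+mR=5120/4717 → advance +1; mR−mL=2272/4717 → turn +1·90°

0 32/89 32/53 16/53 3696/4717 6 8 E
1 1/2 40/113 20/113 273/452 7 8 N
2 160/269 160/461 80/461 79920/124009 7 9 W
3 80/197 80/137 40/137 21240/26989 6 9 S
4 32/89 32/53 16/53 3696/4717 6 8 E
final 7 8 N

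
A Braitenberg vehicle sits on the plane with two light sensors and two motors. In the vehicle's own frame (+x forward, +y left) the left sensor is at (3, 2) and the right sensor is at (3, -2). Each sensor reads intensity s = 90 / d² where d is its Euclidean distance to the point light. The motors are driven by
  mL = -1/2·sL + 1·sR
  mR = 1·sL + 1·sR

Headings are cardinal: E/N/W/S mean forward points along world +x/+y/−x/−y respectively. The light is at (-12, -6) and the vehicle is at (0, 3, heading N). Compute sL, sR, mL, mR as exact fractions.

left sensor world pos  = (-2, 6); dL² = 244
right sensor world pos = (2, 6); dR² = 340
sL = 90/244 = 45/122
sR = 90/340 = 9/34
mL = -1/2·sL + 1·sR = 333/4148
mR = 1·sL + 1·sR = 657/1037

45/122 9/34 333/4148 657/1037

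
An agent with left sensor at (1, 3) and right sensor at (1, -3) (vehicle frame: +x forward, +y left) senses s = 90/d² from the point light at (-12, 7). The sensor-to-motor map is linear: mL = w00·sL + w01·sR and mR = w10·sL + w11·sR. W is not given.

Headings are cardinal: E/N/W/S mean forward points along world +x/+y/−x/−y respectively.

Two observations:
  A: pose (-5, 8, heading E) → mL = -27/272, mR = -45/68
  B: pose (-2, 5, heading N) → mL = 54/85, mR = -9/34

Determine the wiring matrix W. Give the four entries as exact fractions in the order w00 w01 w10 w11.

obs A: pose=(-5,8,E) → sL=9/8, sR=45/34, mL=-27/272, mR=-45/68
obs B: pose=(-2,5,N) → sL=9/5, sR=9/17, mL=54/85, mR=-9/34
sensor matrix S = [[9/8, 45/34], [9/5, 9/17]]; det S = -243/136
solve [mL_A; mL_B] = S·[w00; w01] and [mR_A; mR_B] = S·[w10; w11]:
  w00 = 1/2, w01 = -1/2, w10 = 0, w11 = -1/2

1/2 -1/2 0 -1/2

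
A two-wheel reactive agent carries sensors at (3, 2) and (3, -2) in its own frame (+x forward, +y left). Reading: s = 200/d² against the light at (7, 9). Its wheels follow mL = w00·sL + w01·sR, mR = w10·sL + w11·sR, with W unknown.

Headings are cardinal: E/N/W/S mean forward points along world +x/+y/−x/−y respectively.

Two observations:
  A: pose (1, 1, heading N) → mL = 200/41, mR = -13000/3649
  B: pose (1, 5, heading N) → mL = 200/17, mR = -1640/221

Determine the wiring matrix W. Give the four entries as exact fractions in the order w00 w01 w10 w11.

obs A: pose=(1,1,N) → sL=200/89, sR=200/41, mL=200/41, mR=-13000/3649
obs B: pose=(1,5,N) → sL=40/13, sR=200/17, mL=200/17, mR=-1640/221
sensor matrix S = [[200/89, 200/41], [40/13, 200/17]]; det S = 9216000/806429
solve [mL_A; mL_B] = S·[w00; w01] and [mR_A; mR_B] = S·[w10; w11]:
  w00 = 0, w01 = 1, w10 = -1/2, w11 = -1/2

0 1 -1/2 -1/2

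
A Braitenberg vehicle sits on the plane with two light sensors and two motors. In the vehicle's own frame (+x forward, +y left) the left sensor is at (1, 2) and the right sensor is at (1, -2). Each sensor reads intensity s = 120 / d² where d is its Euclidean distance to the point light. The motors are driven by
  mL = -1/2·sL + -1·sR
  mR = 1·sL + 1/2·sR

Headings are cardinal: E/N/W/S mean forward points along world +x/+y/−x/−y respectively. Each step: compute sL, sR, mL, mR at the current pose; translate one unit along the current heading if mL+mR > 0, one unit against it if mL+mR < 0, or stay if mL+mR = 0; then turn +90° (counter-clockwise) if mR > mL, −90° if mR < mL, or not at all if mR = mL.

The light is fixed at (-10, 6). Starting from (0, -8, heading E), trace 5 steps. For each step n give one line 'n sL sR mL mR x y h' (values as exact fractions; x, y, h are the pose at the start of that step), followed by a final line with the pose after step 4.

0 24/53 120/377 -10884/19981 12228/19981 0 -8 E
1 12/25 60/169 -2514/4225 2778/4225 1 -8 N
2 24/65 120/221 -804/1105 708/1105 1 -7 W
3 15/49 15/37 -2025/3626 1845/3626 2 -7 S
4 120/269 24/73 -10836/19637 11988/19637 2 -6 E
final 3 -6 N

n=0: pose=(0,-8,E); sL=24/53, sR=120/377; mL=-10884/19981, mR=12228/19981; mL+mR=1344/19981 → advance +1; mR−mL=23112/19981 → turn +1·90°
n=1: pose=(1,-8,N); sL=12/25, sR=60/169; mL=-2514/4225, mR=2778/4225; mL+mR=264/4225 → advance +1; mR−mL=5292/4225 → turn +1·90°
n=2: pose=(1,-7,W); sL=24/65, sR=120/221; mL=-804/1105, mR=708/1105; mL+mR=-96/1105 → advance -1; mR−mL=1512/1105 → turn +1·90°
n=3: pose=(2,-7,S); sL=15/49, sR=15/37; mL=-2025/3626, mR=1845/3626; mL+mR=-90/1813 → advance -1; mR−mL=1935/1813 → turn +1·90°
n=4: pose=(2,-6,E); sL=120/269, sR=24/73; mL=-10836/19637, mR=11988/19637; mL+mR=1152/19637 → advance +1; mR−mL=22824/19637 → turn +1·90°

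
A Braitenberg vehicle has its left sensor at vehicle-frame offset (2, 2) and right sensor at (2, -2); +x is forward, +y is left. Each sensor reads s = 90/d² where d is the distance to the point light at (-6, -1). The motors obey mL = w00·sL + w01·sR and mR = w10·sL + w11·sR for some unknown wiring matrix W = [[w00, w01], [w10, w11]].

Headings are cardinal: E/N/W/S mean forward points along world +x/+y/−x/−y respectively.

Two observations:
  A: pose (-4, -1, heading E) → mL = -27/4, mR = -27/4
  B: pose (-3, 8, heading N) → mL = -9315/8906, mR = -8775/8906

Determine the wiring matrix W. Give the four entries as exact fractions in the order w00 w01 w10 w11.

-1 -1/2 -1/2 -1

obs A: pose=(-4,-1,E) → sL=9/2, sR=9/2, mL=-27/4, mR=-27/4
obs B: pose=(-3,8,N) → sL=45/61, sR=45/73, mL=-9315/8906, mR=-8775/8906
sensor matrix S = [[9/2, 9/2], [45/61, 45/73]]; det S = -2430/4453
solve [mL_A; mL_B] = S·[w00; w01] and [mR_A; mR_B] = S·[w10; w11]:
  w00 = -1, w01 = -1/2, w10 = -1/2, w11 = -1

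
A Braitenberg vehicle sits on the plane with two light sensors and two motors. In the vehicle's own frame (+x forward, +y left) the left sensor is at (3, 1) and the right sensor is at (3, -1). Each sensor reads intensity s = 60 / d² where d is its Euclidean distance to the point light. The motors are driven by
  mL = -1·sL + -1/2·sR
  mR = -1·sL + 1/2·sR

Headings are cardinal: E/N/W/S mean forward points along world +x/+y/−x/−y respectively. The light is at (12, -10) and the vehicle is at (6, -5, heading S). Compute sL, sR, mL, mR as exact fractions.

60/29 60/53 -4050/1537 -2310/1537

left sensor world pos  = (7, -8); dL² = 29
right sensor world pos = (5, -8); dR² = 53
sL = 60/29 = 60/29
sR = 60/53 = 60/53
mL = -1·sL + -1/2·sR = -4050/1537
mR = -1·sL + 1/2·sR = -2310/1537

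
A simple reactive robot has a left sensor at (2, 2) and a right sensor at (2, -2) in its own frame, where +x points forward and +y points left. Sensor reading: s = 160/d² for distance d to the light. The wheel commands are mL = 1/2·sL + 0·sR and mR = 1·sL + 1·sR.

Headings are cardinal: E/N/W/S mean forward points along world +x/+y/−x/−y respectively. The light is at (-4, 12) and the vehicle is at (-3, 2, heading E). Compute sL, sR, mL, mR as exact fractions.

left sensor world pos  = (-1, 4); dL² = 73
right sensor world pos = (-1, 0); dR² = 153
sL = 160/73 = 160/73
sR = 160/153 = 160/153
mL = 1/2·sL + 0·sR = 80/73
mR = 1·sL + 1·sR = 36160/11169

160/73 160/153 80/73 36160/11169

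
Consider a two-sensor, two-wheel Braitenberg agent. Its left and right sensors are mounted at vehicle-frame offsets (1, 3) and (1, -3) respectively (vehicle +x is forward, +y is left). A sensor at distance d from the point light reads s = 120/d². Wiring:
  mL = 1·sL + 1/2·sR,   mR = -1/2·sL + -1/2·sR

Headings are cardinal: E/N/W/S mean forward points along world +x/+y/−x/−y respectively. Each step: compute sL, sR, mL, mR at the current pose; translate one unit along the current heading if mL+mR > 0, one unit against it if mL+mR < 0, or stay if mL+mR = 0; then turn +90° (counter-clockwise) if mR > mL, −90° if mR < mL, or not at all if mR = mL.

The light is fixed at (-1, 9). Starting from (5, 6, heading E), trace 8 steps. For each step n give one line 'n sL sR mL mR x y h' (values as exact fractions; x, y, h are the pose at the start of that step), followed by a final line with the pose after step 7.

n=0: pose=(5,6,E); sL=120/49, sR=24/17; mL=2628/833, mR=-1608/833; mL+mR=60/49 → advance +1; mR−mL=-4236/833 → turn -1·90°
n=1: pose=(6,6,S); sL=30/29, sR=15/4; mL=675/232, mR=-555/232; mL+mR=15/29 → advance +1; mR−mL=-615/116 → turn -1·90°
n=2: pose=(6,5,W); sL=24/17, sR=120/37; mL=1908/629, mR=-1464/629; mL+mR=12/17 → advance +1; mR−mL=-3372/629 → turn -1·90°
n=3: pose=(5,5,N); sL=20/3, sR=4/3; mL=22/3, mR=-4; mL+mR=10/3 → advance +1; mR−mL=-34/3 → turn -1·90°
n=4: pose=(5,6,E); sL=120/49, sR=24/17; mL=2628/833, mR=-1608/833; mL+mR=60/49 → advance +1; mR−mL=-4236/833 → turn -1·90°
n=5: pose=(6,6,S); sL=30/29, sR=15/4; mL=675/232, mR=-555/232; mL+mR=15/29 → advance +1; mR−mL=-615/116 → turn -1·90°
n=6: pose=(6,5,W); sL=24/17, sR=120/37; mL=1908/629, mR=-1464/629; mL+mR=12/17 → advance +1; mR−mL=-3372/629 → turn -1·90°
n=7: pose=(5,5,N); sL=20/3, sR=4/3; mL=22/3, mR=-4; mL+mR=10/3 → advance +1; mR−mL=-34/3 → turn -1·90°

0 120/49 24/17 2628/833 -1608/833 5 6 E
1 30/29 15/4 675/232 -555/232 6 6 S
2 24/17 120/37 1908/629 -1464/629 6 5 W
3 20/3 4/3 22/3 -4 5 5 N
4 120/49 24/17 2628/833 -1608/833 5 6 E
5 30/29 15/4 675/232 -555/232 6 6 S
6 24/17 120/37 1908/629 -1464/629 6 5 W
7 20/3 4/3 22/3 -4 5 5 N
final 5 6 E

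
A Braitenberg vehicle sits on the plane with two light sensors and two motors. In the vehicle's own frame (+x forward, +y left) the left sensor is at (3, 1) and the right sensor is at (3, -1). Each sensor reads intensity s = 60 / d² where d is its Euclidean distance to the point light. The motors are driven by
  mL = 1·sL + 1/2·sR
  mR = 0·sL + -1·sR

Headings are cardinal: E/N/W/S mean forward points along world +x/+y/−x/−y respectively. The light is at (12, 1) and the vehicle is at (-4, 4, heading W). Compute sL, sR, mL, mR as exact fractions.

left sensor world pos  = (-7, 3); dL² = 365
right sensor world pos = (-7, 5); dR² = 377
sL = 60/365 = 12/73
sR = 60/377 = 60/377
mL = 1·sL + 1/2·sR = 6714/27521
mR = 0·sL + -1·sR = -60/377

12/73 60/377 6714/27521 -60/377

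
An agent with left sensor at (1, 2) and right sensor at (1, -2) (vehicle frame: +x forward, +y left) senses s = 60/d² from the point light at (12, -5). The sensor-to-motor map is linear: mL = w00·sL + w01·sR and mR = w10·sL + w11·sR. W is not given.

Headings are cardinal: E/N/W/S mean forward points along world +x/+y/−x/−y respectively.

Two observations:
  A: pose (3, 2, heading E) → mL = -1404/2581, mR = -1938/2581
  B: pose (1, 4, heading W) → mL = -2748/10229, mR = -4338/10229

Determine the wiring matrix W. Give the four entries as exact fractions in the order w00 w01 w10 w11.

obs A: pose=(3,2,E) → sL=12/29, sR=60/89, mL=-1404/2581, mR=-1938/2581
obs B: pose=(1,4,W) → sL=60/193, sR=12/53, mL=-2748/10229, mR=-4338/10229
sensor matrix S = [[12/29, 60/89], [60/193, 12/53]]; det S = -3059712/26401049
solve [mL_A; mL_B] = S·[w00; w01] and [mR_A; mR_B] = S·[w10; w11]:
  w00 = -1/2, w01 = -1/2, w10 = -1, w11 = -1/2

-1/2 -1/2 -1 -1/2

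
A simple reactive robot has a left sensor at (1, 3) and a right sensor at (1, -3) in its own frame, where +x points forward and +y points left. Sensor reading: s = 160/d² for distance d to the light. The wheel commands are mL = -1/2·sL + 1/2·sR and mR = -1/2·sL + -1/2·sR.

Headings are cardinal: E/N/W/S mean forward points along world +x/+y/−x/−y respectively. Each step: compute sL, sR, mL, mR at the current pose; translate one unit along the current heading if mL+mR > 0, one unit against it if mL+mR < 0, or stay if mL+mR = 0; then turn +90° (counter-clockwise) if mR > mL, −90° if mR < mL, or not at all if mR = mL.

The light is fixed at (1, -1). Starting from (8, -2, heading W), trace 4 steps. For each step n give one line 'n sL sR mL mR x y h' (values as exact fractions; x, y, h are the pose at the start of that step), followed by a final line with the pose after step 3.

n=0: pose=(8,-2,W); sL=40/13, sR=4; mL=6/13, mR=-46/13; mL+mR=-40/13 → advance -1; mR−mL=-4 → turn -1·90°
n=1: pose=(9,-2,N); sL=32/5, sR=160/121; mL=-1536/605, mR=-2336/605; mL+mR=-32/5 → advance -1; mR−mL=-160/121 → turn -1·90°
n=2: pose=(9,-3,E); sL=80/41, sR=80/53; mL=-480/2173, mR=-3760/2173; mL+mR=-80/41 → advance -1; mR−mL=-80/53 → turn -1·90°
n=3: pose=(8,-3,S); sL=160/109, sR=32/5; mL=1344/545, mR=-2144/545; mL+mR=-160/109 → advance -1; mR−mL=-32/5 → turn -1·90°

0 40/13 4 6/13 -46/13 8 -2 W
1 32/5 160/121 -1536/605 -2336/605 9 -2 N
2 80/41 80/53 -480/2173 -3760/2173 9 -3 E
3 160/109 32/5 1344/545 -2144/545 8 -3 S
final 8 -2 W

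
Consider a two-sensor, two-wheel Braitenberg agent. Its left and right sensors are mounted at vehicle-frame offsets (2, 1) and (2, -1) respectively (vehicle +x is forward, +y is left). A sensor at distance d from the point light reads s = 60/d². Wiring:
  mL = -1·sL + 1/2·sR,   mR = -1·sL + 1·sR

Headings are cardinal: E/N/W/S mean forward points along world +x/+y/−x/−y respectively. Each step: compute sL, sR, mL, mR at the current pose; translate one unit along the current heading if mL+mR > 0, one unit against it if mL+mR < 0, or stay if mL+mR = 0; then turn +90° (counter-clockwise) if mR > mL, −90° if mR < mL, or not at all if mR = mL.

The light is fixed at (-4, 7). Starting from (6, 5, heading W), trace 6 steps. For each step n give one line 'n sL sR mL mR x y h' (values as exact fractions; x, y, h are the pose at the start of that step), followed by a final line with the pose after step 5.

n=0: pose=(6,5,W); sL=60/73, sR=12/13; mL=-342/949, mR=96/949; mL+mR=-246/949 → advance -1; mR−mL=6/13 → turn +1·90°
n=1: pose=(7,5,S); sL=3/8, sR=15/29; mL=-27/232, mR=33/232; mL+mR=3/116 → advance +1; mR−mL=15/58 → turn +1·90°
n=2: pose=(7,4,E); sL=60/173, sR=12/37; mL=-1182/6401, mR=-144/6401; mL+mR=-1326/6401 → advance -1; mR−mL=6/37 → turn +1·90°
n=3: pose=(6,4,N); sL=30/41, sR=30/61; mL=-1215/2501, mR=-600/2501; mL+mR=-1815/2501 → advance -1; mR−mL=15/61 → turn +1·90°
n=4: pose=(6,3,W); sL=60/89, sR=60/73; mL=-1710/6497, mR=960/6497; mL+mR=-750/6497 → advance -1; mR−mL=30/73 → turn +1·90°
n=5: pose=(7,3,S); sL=1/3, sR=15/34; mL=-23/204, mR=11/102; mL+mR=-1/204 → advance -1; mR−mL=15/68 → turn +1·90°

0 60/73 12/13 -342/949 96/949 6 5 W
1 3/8 15/29 -27/232 33/232 7 5 S
2 60/173 12/37 -1182/6401 -144/6401 7 4 E
3 30/41 30/61 -1215/2501 -600/2501 6 4 N
4 60/89 60/73 -1710/6497 960/6497 6 3 W
5 1/3 15/34 -23/204 11/102 7 3 S
final 7 4 E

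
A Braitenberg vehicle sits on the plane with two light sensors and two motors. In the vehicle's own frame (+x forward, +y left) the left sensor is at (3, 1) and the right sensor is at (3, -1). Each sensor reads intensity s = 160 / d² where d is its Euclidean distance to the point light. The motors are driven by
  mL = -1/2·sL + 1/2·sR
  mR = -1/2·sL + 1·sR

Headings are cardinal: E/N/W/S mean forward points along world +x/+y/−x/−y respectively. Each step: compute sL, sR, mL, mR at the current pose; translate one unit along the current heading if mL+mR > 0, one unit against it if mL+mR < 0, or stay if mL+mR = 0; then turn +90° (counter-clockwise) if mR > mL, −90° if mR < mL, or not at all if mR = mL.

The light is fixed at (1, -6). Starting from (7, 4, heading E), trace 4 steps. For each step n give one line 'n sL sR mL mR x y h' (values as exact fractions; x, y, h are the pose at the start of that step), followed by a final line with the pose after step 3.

0 80/101 80/81 800/8181 4840/8181 7 4 E
1 32/41 160/233 -448/9553 2832/9553 8 4 N
2 40/29 1 -11/58 9/29 8 5 W
3 160/113 160/89 1920/10057 10960/10057 7 5 S
final 7 4 E

n=0: pose=(7,4,E); sL=80/101, sR=80/81; mL=800/8181, mR=4840/8181; mL+mR=1880/2727 → advance +1; mR−mL=40/81 → turn +1·90°
n=1: pose=(8,4,N); sL=32/41, sR=160/233; mL=-448/9553, mR=2832/9553; mL+mR=2384/9553 → advance +1; mR−mL=80/233 → turn +1·90°
n=2: pose=(8,5,W); sL=40/29, sR=1; mL=-11/58, mR=9/29; mL+mR=7/58 → advance +1; mR−mL=1/2 → turn +1·90°
n=3: pose=(7,5,S); sL=160/113, sR=160/89; mL=1920/10057, mR=10960/10057; mL+mR=12880/10057 → advance +1; mR−mL=80/89 → turn +1·90°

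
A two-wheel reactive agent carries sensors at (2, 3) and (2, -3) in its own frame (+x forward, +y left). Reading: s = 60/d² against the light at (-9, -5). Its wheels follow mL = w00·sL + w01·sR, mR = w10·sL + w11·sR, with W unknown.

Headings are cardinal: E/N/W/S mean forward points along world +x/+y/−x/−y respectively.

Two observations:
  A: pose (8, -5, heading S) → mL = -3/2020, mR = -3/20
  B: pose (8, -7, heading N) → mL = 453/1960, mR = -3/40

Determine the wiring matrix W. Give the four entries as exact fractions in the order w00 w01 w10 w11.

obs A: pose=(8,-5,S) → sL=15/101, sR=3/10, mL=-3/2020, mR=-3/20
obs B: pose=(8,-7,N) → sL=15/49, sR=3/20, mL=453/1960, mR=-3/40
sensor matrix S = [[15/101, 3/10], [15/49, 3/20]]; det S = -1377/19796
solve [mL_A; mL_B] = S·[w00; w01] and [mR_A; mR_B] = S·[w10; w11]:
  w00 = 1, w01 = -1/2, w10 = 0, w11 = -1/2

1 -1/2 0 -1/2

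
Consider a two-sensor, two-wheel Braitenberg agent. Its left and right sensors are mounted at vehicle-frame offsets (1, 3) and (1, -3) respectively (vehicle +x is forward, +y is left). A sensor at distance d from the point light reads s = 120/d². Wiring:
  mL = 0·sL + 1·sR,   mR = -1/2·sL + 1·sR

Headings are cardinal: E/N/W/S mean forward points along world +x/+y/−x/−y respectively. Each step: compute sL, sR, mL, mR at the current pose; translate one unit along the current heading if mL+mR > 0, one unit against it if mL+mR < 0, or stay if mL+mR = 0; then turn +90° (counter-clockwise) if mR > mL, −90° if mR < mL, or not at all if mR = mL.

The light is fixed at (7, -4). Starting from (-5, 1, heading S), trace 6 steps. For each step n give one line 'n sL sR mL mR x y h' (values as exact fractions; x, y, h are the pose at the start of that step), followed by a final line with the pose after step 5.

0 120/97 120/241 120/241 -2820/23377 -5 1 S
1 12/17 60/109 60/109 366/1853 -5 0 W
2 120/281 24/25 24/25 5244/7025 -6 0 N
3 15/26 30/37 30/37 1005/1924 -6 1 E
4 120/97 120/241 120/241 -2820/23377 -5 1 S
5 12/17 60/109 60/109 366/1853 -5 0 W
final -6 0 N

n=0: pose=(-5,1,S); sL=120/97, sR=120/241; mL=120/241, mR=-2820/23377; mL+mR=8820/23377 → advance +1; mR−mL=-60/97 → turn -1·90°
n=1: pose=(-5,0,W); sL=12/17, sR=60/109; mL=60/109, mR=366/1853; mL+mR=1386/1853 → advance +1; mR−mL=-6/17 → turn -1·90°
n=2: pose=(-6,0,N); sL=120/281, sR=24/25; mL=24/25, mR=5244/7025; mL+mR=11988/7025 → advance +1; mR−mL=-60/281 → turn -1·90°
n=3: pose=(-6,1,E); sL=15/26, sR=30/37; mL=30/37, mR=1005/1924; mL+mR=2565/1924 → advance +1; mR−mL=-15/52 → turn -1·90°
n=4: pose=(-5,1,S); sL=120/97, sR=120/241; mL=120/241, mR=-2820/23377; mL+mR=8820/23377 → advance +1; mR−mL=-60/97 → turn -1·90°
n=5: pose=(-5,0,W); sL=12/17, sR=60/109; mL=60/109, mR=366/1853; mL+mR=1386/1853 → advance +1; mR−mL=-6/17 → turn -1·90°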